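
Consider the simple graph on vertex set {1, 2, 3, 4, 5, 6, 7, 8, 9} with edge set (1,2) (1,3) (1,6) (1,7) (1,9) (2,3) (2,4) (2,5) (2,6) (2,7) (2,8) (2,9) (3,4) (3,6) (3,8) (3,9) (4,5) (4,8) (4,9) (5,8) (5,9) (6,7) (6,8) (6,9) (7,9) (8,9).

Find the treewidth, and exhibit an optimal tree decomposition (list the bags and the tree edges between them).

Every bag has size at most 5, so the width is 5 − 1 = 4 and tw(G) ≤ 4. For the lower bound, the 5 vertices {2, 3, 4, 8, 9} are pairwise adjacent, and any tree decomposition puts a clique entirely inside one bag — forcing width ≥ 4. Combining the bounds, tw(G) = 4.

Treewidth 4.
Bags: B1 = {2, 3, 6, 8, 9}  B2 = {1, 2, 3, 6, 9}  B3 = {2, 3, 4, 8, 9}  B4 = {1, 2, 6, 7, 9}  B5 = {2, 4, 5, 8, 9}
Tree: B1–B2, B1–B3, B2–B4, B3–B5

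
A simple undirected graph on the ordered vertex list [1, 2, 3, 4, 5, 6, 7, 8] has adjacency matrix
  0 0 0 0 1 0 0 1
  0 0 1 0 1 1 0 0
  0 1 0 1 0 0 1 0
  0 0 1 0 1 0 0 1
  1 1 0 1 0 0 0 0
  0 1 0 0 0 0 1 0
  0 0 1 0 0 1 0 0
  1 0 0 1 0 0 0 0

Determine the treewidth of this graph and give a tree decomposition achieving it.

Treewidth 2.
Bags: B1 = {3, 6, 7}  B2 = {2, 3, 6}  B3 = {2, 3, 4}  B4 = {2, 4, 5}  B5 = {4, 5, 8}  B6 = {1, 5, 8}
Tree: B1–B2, B2–B3, B3–B4, B4–B5, B5–B6

Every bag has size at most 3, so the width is 3 − 1 = 2 and tw(G) ≤ 2. For the lower bound, G contains the cycle 7–6–2–3–7, so G is not a forest; only forests have treewidth ≤ 1, hence tw(G) ≥ 2. Combining the bounds, tw(G) = 2.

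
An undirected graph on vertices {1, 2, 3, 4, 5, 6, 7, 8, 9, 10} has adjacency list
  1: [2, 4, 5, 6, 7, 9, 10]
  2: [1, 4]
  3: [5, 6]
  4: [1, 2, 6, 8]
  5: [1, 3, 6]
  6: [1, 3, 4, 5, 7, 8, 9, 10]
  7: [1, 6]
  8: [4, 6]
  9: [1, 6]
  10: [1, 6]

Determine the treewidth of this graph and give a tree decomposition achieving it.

The largest bag has 3 vertices, giving width 2; this decomposition certifies tw(G) ≤ 2. On the other hand G contains the 3-clique {1, 2, 4}. A clique must lie in a single bag of any decomposition, so no decomposition can have width below 2. Hence tw(G) = 2 exactly.

Treewidth 2.
One optimal decomposition is:
Bags: B1 = {1, 4, 6}  B2 = {1, 6, 7}  B3 = {1, 5, 6}  B4 = {4, 6, 8}  B5 = {1, 6, 10}  B6 = {1, 6, 9}  B7 = {1, 2, 4}  B8 = {3, 5, 6}
Tree: B1–B2, B1–B3, B1–B4, B2–B5, B1–B6, B1–B7, B3–B8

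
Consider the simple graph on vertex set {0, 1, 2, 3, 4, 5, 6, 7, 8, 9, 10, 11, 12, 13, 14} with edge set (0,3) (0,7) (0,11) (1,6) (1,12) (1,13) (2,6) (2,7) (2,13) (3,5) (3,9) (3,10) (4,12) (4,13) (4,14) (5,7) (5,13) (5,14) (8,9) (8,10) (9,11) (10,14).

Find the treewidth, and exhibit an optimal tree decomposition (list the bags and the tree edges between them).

Treewidth 3.
One such decomposition:
Bags: B1 = {8, 9, 10, 11}  B2 = {3, 9, 10, 11}  B3 = {0, 3, 10, 11}  B4 = {0, 3, 10, 14}  B5 = {0, 3, 5, 14}  B6 = {0, 5, 7, 14}  B7 = {4, 5, 7, 14}  B8 = {4, 5, 7, 13}  B9 = {2, 4, 7, 13}  B10 = {2, 4, 12, 13}  B11 = {1, 2, 12, 13}  B12 = {1, 2, 6, 12}
Tree: B1–B2, B2–B3, B3–B4, B4–B5, B5–B6, B6–B7, B7–B8, B8–B9, B9–B10, B10–B11, B11–B12

Each bag holds 4 vertices, so the decomposition has width 3, which upper-bounds the treewidth. For the lower bound: the 4 vertex sets {8,9,11}, {10}, {3}, {0,5,7,14} are disjoint, each induces a connected subgraph, and every pair is joined by at least one edge of G. Contracting each set to a single vertex therefore yields K_{4} as a minor, and since treewidth is minor-monotone, tw(G) ≥ tw(K_{4}) = 3. Therefore the treewidth is 3.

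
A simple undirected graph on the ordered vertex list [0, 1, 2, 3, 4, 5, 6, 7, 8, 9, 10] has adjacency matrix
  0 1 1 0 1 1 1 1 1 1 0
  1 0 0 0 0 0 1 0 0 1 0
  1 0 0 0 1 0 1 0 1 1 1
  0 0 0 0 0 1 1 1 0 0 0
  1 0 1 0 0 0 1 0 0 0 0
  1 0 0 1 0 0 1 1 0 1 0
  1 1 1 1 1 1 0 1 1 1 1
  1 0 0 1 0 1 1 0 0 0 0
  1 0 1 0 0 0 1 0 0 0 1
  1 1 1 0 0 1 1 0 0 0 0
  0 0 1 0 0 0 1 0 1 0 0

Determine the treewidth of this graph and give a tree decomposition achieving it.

Treewidth 3.
One optimal decomposition is:
Bags: B1 = {0, 2, 6, 9}  B2 = {0, 5, 6, 9}  B3 = {0, 2, 4, 6}  B4 = {0, 2, 6, 8}  B5 = {2, 6, 8, 10}  B6 = {0, 5, 6, 7}  B7 = {0, 1, 6, 9}  B8 = {3, 5, 6, 7}
Tree: B1–B2, B1–B3, B1–B4, B4–B5, B2–B6, B1–B7, B6–B8

The largest bag has 4 vertices, giving width 3; this decomposition certifies tw(G) ≤ 3. For the lower bound, the 4 vertices {0, 1, 6, 9} are pairwise adjacent, and any tree decomposition puts a clique entirely inside one bag — forcing width ≥ 3. The upper and lower bounds meet at 3, so that is the treewidth.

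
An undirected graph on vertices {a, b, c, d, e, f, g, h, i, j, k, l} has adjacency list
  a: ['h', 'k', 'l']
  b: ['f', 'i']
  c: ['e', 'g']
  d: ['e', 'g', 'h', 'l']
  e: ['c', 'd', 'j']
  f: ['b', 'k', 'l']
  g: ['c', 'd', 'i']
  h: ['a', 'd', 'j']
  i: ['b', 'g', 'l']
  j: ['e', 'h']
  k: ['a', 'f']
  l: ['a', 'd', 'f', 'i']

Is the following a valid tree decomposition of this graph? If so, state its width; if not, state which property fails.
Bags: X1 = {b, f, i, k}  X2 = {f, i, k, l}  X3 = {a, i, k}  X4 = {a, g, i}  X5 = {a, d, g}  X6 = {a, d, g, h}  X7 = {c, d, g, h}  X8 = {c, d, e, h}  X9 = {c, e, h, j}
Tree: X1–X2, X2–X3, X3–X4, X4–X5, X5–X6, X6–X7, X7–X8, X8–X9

A tree decomposition must satisfy three properties: every vertex lies in some bag; for every edge, both endpoints lie together in some bag; and for every vertex, the bags containing it form a connected subtree. Here edge (l,a) lies in no bag, so the decomposition is invalid.

No — edge (l,a) lies in no bag.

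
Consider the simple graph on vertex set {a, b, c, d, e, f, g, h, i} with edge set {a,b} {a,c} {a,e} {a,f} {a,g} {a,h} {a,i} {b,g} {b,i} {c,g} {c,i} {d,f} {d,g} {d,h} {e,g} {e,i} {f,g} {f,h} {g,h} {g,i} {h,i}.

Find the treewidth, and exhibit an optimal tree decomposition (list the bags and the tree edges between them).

Every bag has size at most 4, so the width is 4 − 1 = 3 and tw(G) ≤ 3. On the other hand G contains the 4-clique {d, f, g, h}. A clique must lie in a single bag of any decomposition, so no decomposition can have width below 3. Hence tw(G) = 3 exactly.

Treewidth 3.
One optimal decomposition is:
Bags: B1 = {a, b, g, i}  B2 = {a, g, h, i}  B3 = {a, f, g, h}  B4 = {a, c, g, i}  B5 = {a, e, g, i}  B6 = {d, f, g, h}
Tree: B1–B2, B2–B3, B1–B4, B2–B5, B3–B6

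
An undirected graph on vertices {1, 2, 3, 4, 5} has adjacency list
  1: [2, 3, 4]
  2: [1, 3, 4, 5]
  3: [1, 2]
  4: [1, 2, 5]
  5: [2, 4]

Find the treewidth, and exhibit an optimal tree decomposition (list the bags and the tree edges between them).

Every bag has size at most 3, so the width is 3 − 1 = 2 and tw(G) ≤ 2. On the other hand G contains the 3-clique {1, 2, 3}. A clique must lie in a single bag of any decomposition, so no decomposition can have width below 2. Hence tw(G) = 2 exactly.

Treewidth 2.
One such decomposition:
Bags: B1 = {1, 2, 4}  B2 = {2, 4, 5}  B3 = {1, 2, 3}
Tree: B1–B2, B1–B3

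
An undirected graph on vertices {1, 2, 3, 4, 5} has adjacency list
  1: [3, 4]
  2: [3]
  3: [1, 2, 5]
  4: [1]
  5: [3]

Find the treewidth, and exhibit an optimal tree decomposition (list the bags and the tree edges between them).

Every bag has size at most 2, so the width is 2 − 1 = 1 and tw(G) ≤ 1. G has an edge, so its treewidth is at least 1. Therefore the treewidth is 1.

Treewidth 1.
Bags: B1 = {2, 3}  B2 = {3, 5}  B3 = {1, 3}  B4 = {1, 4}
Tree: B1–B2, B2–B3, B3–B4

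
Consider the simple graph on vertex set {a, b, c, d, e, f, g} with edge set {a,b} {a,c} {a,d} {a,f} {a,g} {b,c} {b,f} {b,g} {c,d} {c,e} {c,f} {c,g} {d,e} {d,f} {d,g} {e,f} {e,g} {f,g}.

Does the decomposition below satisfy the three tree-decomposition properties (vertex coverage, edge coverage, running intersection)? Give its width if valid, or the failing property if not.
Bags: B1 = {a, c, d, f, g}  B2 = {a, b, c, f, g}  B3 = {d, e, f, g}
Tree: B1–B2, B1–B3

No — edge (c,e) lies in no bag.

A tree decomposition must satisfy three properties: every vertex lies in some bag; for every edge, both endpoints lie together in some bag; and for every vertex, the bags containing it form a connected subtree. Here edge (c,e) lies in no bag, so the decomposition is invalid.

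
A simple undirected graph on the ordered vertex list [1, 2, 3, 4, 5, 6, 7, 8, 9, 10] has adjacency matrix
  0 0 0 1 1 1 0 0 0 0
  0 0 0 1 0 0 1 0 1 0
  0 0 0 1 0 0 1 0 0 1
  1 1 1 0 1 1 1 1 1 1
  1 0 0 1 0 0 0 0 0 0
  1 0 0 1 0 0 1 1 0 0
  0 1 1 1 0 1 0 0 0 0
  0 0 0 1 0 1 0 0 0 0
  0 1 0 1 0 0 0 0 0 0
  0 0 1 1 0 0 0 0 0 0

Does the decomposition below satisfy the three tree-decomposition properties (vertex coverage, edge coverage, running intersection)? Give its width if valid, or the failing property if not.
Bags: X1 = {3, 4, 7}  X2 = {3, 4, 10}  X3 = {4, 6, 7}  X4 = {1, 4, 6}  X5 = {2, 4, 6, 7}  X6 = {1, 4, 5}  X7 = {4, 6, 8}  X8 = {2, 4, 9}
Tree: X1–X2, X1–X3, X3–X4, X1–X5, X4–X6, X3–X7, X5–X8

A tree decomposition must satisfy three properties: every vertex lies in some bag; for every edge, both endpoints lie together in some bag; and for every vertex, the bags containing it form a connected subtree. Here bags containing vertex 6 are not connected in the tree, so the decomposition is invalid.

No — bags containing vertex 6 are not connected in the tree.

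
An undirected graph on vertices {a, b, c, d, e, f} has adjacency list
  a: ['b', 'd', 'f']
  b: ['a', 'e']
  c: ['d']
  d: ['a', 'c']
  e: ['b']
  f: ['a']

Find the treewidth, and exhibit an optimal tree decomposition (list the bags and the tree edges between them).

Every bag has size at most 2, so the width is 2 − 1 = 1 and tw(G) ≤ 1. Since G has at least one edge (e.g. d–a), it is not an edgeless graph, so tw(G) ≥ 1. Hence tw(G) = 1 exactly.

Treewidth 1.
One optimal decomposition is:
Bags: B1 = {a, d}  B2 = {a, f}  B3 = {a, b}  B4 = {b, e}  B5 = {c, d}
Tree: B1–B2, B1–B3, B3–B4, B1–B5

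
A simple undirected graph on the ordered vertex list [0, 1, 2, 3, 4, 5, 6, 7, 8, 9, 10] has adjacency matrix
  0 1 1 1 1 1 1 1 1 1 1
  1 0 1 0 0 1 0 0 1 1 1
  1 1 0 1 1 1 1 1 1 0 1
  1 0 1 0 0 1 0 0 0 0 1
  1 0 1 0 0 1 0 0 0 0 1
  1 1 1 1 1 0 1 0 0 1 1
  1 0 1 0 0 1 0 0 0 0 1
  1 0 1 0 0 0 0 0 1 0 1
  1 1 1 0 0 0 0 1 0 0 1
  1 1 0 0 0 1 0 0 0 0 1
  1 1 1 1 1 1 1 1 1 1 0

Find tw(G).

4

A width-4 tree decomposition is:
Bags: B1 = {0, 1, 2, 8, 10}  B2 = {0, 1, 2, 5, 10}  B3 = {0, 2, 4, 5, 10}  B4 = {0, 1, 5, 9, 10}  B5 = {0, 2, 3, 5, 10}  B6 = {0, 2, 7, 8, 10}  B7 = {0, 2, 5, 6, 10}
Tree: B1–B2, B2–B3, B2–B4, B2–B5, B1–B6, B3–B7
Each bag holds 5 vertices, so the decomposition has width 4, which upper-bounds the treewidth. On the other hand G contains the 5-clique {0, 1, 5, 9, 10}. A clique must lie in a single bag of any decomposition, so no decomposition can have width below 4. Hence tw(G) = 4 exactly.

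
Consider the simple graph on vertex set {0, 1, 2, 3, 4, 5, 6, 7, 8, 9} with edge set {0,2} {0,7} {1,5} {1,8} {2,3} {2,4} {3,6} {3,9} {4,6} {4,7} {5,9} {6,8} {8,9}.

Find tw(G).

2

A width-2 tree decomposition is:
Bags: B1 = {0, 4, 7}  B2 = {0, 2, 4}  B3 = {2, 4, 6}  B4 = {2, 3, 6}  B5 = {3, 6, 8}  B6 = {3, 8, 9}  B7 = {1, 8, 9}  B8 = {1, 5, 9}
Tree: B1–B2, B2–B3, B3–B4, B4–B5, B5–B6, B6–B7, B7–B8
Every bag has size at most 3, so the width is 3 − 1 = 2 and tw(G) ≤ 2. Since 7–0–2–4–7 is a cycle in G, G is not acyclic. Forests are exactly the graphs of treewidth ≤ 1, so tw(G) ≥ 2. Combining the bounds, tw(G) = 2.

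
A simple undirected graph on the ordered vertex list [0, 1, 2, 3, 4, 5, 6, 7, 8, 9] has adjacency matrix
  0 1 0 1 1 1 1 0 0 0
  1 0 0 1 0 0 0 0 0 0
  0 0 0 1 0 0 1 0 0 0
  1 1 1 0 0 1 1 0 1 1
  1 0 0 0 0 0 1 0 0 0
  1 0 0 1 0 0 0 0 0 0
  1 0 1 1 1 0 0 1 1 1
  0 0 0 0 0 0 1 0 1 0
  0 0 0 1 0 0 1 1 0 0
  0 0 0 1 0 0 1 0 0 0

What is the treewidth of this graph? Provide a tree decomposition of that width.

Treewidth 2.
Bags: B1 = {3, 6, 8}  B2 = {3, 6, 9}  B3 = {0, 3, 6}  B4 = {0, 4, 6}  B5 = {6, 7, 8}  B6 = {0, 3, 5}  B7 = {2, 3, 6}  B8 = {0, 1, 3}
Tree: B1–B2, B2–B3, B3–B4, B1–B5, B3–B6, B3–B7, B6–B8

Each bag holds 3 vertices, so the decomposition has width 2, which upper-bounds the treewidth. Conversely, {0, 1, 3} is a clique of size 3, and the vertices of any clique must share a bag in every tree decomposition; so some bag has ≥ 3 vertices and tw(G) ≥ 2. Therefore the treewidth is 2.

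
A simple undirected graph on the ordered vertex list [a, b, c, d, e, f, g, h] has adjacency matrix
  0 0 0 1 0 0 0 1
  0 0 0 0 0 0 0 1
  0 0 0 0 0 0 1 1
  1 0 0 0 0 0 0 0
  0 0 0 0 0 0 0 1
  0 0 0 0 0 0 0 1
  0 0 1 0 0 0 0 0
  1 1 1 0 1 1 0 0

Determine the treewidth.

1

A width-1 tree decomposition is:
Bags: B1 = {a, d}  B2 = {a, h}  B3 = {c, h}  B4 = {e, h}  B5 = {c, g}  B6 = {b, h}  B7 = {f, h}
Tree: B1–B2, B2–B3, B2–B4, B3–B5, B2–B6, B6–B7
Every bag has size at most 2, so the width is 2 − 1 = 1 and tw(G) ≤ 1. Since G has at least one edge (e.g. d–a), it is not an edgeless graph, so tw(G) ≥ 1. Hence tw(G) = 1 exactly.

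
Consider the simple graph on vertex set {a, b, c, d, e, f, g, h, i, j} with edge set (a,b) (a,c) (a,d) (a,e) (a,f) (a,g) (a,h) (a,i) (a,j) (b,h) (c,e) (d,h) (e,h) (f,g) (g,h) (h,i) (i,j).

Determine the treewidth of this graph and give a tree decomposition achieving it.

Every bag has size at most 3, so the width is 3 − 1 = 2 and tw(G) ≤ 2. Conversely, {a, i, j} is a clique of size 3, and the vertices of any clique must share a bag in every tree decomposition; so some bag has ≥ 3 vertices and tw(G) ≥ 2. The upper and lower bounds meet at 2, so that is the treewidth.

Treewidth 2.
Bags: B1 = {a, h, i}  B2 = {a, b, h}  B3 = {a, e, h}  B4 = {a, c, e}  B5 = {a, d, h}  B6 = {a, i, j}  B7 = {a, g, h}  B8 = {a, f, g}
Tree: B1–B2, B1–B3, B3–B4, B1–B5, B1–B6, B2–B7, B7–B8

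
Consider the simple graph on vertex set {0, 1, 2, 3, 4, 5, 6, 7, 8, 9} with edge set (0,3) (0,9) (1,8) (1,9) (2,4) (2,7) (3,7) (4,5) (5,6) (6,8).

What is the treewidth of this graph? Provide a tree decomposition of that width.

Each bag holds 3 vertices, so the decomposition has width 2, which upper-bounds the treewidth. Since 1–8–6–5–4–2–7–3–0–9–1 is a cycle in G, G is not acyclic. Forests are exactly the graphs of treewidth ≤ 1, so tw(G) ≥ 2. Combining the bounds, tw(G) = 2.

Treewidth 2.
One such decomposition:
Bags: B1 = {1, 6, 8}  B2 = {1, 5, 6}  B3 = {1, 4, 5}  B4 = {1, 2, 4}  B5 = {1, 2, 7}  B6 = {1, 3, 7}  B7 = {0, 1, 3}  B8 = {0, 1, 9}
Tree: B1–B2, B2–B3, B3–B4, B4–B5, B5–B6, B6–B7, B7–B8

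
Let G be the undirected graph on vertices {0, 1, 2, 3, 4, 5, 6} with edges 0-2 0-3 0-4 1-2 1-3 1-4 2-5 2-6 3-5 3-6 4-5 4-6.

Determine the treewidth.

A width-3 tree decomposition is:
Bags: B1 = {2, 3, 4, 5}  B2 = {2, 3, 4, 6}  B3 = {1, 2, 3, 4}  B4 = {0, 2, 3, 4}
Tree: B1–B2, B2–B3, B3–B4
The largest bag has 4 vertices, giving width 3; this decomposition certifies tw(G) ≤ 3. For the lower bound: the 4 vertex sets {4,5}, {2,6}, {3}, {1} are disjoint, each induces a connected subgraph, and every pair is joined by at least one edge of G. Contracting each set to a single vertex therefore yields K_{4} as a minor, and since treewidth is minor-monotone, tw(G) ≥ tw(K_{4}) = 3. Hence tw(G) = 3 exactly.

3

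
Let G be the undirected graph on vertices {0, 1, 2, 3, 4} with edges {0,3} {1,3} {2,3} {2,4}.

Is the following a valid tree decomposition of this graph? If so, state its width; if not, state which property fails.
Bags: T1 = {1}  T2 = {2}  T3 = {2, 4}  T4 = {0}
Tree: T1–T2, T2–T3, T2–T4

No — vertex 3 appears in no bag.

A tree decomposition must satisfy three properties: every vertex lies in some bag; for every edge, both endpoints lie together in some bag; and for every vertex, the bags containing it form a connected subtree. Here vertex 3 appears in no bag, so the decomposition is invalid.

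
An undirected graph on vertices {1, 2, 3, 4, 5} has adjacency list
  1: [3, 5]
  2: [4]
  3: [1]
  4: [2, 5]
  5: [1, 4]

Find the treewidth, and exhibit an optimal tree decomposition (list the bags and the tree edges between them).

Treewidth 1.
One such decomposition:
Bags: B1 = {1, 3}  B2 = {1, 5}  B3 = {4, 5}  B4 = {2, 4}
Tree: B1–B2, B2–B3, B3–B4

Every bag has size at most 2, so the width is 2 − 1 = 1 and tw(G) ≤ 1. Any graph with an edge has treewidth ≥ 1, and G has the edge 3–1. Hence tw(G) = 1 exactly.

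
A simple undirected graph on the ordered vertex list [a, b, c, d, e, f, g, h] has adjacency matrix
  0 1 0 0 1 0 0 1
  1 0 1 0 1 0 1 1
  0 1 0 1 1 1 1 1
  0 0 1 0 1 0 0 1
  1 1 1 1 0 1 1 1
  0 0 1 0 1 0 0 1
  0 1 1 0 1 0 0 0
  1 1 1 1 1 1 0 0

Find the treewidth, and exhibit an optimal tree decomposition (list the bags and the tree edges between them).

Every bag has size at most 4, so the width is 4 − 1 = 3 and tw(G) ≤ 3. On the other hand G contains the 4-clique {b, c, e, g}. A clique must lie in a single bag of any decomposition, so no decomposition can have width below 3. Combining the bounds, tw(G) = 3.

Treewidth 3.
One such decomposition:
Bags: B1 = {b, c, e, g}  B2 = {b, c, e, h}  B3 = {c, d, e, h}  B4 = {a, b, e, h}  B5 = {c, e, f, h}
Tree: B1–B2, B2–B3, B2–B4, B2–B5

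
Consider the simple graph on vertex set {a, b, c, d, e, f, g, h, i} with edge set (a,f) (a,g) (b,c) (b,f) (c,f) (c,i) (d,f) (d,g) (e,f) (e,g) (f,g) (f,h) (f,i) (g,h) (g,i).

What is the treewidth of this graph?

A width-2 tree decomposition is:
Bags: B1 = {a, f, g}  B2 = {f, g, i}  B3 = {c, f, i}  B4 = {e, f, g}  B5 = {f, g, h}  B6 = {b, c, f}  B7 = {d, f, g}
Tree: B1–B2, B2–B3, B1–B4, B4–B5, B3–B6, B1–B7
Every bag has size at most 3, so the width is 3 − 1 = 2 and tw(G) ≤ 2. Conversely, {d, f, g} is a clique of size 3, and the vertices of any clique must share a bag in every tree decomposition; so some bag has ≥ 3 vertices and tw(G) ≥ 2. Therefore the treewidth is 2.

2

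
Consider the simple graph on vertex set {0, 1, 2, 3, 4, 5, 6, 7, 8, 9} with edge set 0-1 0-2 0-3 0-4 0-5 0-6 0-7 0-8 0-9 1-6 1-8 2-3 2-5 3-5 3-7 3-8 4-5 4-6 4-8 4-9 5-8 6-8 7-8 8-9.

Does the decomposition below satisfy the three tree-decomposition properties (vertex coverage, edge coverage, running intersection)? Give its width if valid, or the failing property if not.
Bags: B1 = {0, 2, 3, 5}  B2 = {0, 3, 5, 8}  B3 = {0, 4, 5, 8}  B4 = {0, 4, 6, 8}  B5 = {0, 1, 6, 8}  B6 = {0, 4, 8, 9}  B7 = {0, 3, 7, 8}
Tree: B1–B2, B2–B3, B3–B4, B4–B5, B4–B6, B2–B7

Yes; width 3.

Vertex coverage: the bags together contain {0, 1, 2, 3, 4, 5, 6, 7, 8, 9}, the full vertex set. Edge coverage: each edge of G has both endpoints in at least one bag. Running intersection: for every vertex, the bags containing it form a connected subtree. All three properties hold, so this is a valid tree decomposition of width max|bag| − 1 = 3, and hence tw(G) ≤ 3.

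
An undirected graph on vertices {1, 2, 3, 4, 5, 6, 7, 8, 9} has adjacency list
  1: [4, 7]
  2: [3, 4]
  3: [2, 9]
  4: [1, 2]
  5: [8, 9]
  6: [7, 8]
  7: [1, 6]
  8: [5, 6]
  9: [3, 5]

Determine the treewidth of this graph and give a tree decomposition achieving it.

The largest bag has 3 vertices, giving width 2; this decomposition certifies tw(G) ≤ 2. The edges 5–8–6–7–1–4–2–3–9–5 form a cycle, so G is not a tree and its treewidth is at least 2. Combining the bounds, tw(G) = 2.

Treewidth 2.
One such decomposition:
Bags: B1 = {5, 6, 8}  B2 = {5, 6, 7}  B3 = {1, 5, 7}  B4 = {1, 4, 5}  B5 = {2, 4, 5}  B6 = {2, 3, 5}  B7 = {3, 5, 9}
Tree: B1–B2, B2–B3, B3–B4, B4–B5, B5–B6, B6–B7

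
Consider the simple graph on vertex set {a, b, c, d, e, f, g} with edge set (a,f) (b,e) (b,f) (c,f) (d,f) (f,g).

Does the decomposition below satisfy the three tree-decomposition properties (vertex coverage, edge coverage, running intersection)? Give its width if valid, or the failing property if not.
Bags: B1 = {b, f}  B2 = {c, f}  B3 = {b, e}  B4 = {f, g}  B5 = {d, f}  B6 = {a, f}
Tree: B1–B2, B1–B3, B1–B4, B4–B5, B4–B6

Yes; width 1.

Vertex coverage: the bags together contain {a, b, c, d, e, f, g}, the full vertex set. Edge coverage: each edge of G has both endpoints in at least one bag. Running intersection: for every vertex, the bags containing it form a connected subtree. All three properties hold, so this is a valid tree decomposition of width max|bag| − 1 = 1, and hence tw(G) ≤ 1.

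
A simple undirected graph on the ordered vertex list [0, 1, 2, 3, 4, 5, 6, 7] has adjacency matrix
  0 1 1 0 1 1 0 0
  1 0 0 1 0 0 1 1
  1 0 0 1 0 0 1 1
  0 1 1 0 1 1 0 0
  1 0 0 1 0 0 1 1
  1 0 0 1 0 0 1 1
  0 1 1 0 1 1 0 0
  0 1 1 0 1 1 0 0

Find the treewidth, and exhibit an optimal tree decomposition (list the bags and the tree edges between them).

Treewidth 4.
Bags: B1 = {0, 3, 4, 6, 7}  B2 = {0, 2, 3, 6, 7}  B3 = {0, 3, 5, 6, 7}  B4 = {0, 1, 3, 6, 7}
Tree: B1–B2, B2–B3, B3–B4

Every bag has size at most 5, so the width is 5 − 1 = 4 and tw(G) ≤ 4. For the lower bound: the 5 vertex sets {3,4}, {2,6}, {0,5}, {7}, {1} are disjoint, each induces a connected subgraph, and every pair is joined by at least one edge of G. Contracting each set to a single vertex therefore yields K_{5} as a minor, and since treewidth is minor-monotone, tw(G) ≥ tw(K_{5}) = 4. Combining the bounds, tw(G) = 4.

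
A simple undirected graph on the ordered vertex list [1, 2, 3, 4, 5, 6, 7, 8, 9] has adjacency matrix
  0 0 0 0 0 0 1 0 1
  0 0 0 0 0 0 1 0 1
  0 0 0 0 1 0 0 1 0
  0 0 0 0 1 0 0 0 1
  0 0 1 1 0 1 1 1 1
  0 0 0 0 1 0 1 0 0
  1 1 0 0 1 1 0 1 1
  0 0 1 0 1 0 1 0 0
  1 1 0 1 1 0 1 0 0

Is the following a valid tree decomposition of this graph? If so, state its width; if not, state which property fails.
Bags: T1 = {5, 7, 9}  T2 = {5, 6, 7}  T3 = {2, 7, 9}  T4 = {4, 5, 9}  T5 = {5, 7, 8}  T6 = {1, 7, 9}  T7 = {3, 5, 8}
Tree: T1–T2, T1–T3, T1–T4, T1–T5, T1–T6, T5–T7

Yes; width 2.

Checking the three conditions: (i) the bags cover all of {1, 2, 3, 4, 5, 6, 7, 8, 9}; (ii) for each edge, some bag contains both endpoints; (iii) the bags containing any fixed vertex form a subtree. All hold, so the decomposition is valid with width 3 − 1 = 2.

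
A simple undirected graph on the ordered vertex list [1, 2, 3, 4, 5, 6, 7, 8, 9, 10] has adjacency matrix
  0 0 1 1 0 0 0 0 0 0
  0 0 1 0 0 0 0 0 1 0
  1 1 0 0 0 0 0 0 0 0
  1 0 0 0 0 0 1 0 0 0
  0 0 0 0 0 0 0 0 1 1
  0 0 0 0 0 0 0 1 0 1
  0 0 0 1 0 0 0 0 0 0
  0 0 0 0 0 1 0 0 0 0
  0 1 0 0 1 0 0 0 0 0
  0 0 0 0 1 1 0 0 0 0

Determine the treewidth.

1

A width-1 tree decomposition is:
Bags: B1 = {4, 7}  B2 = {1, 4}  B3 = {1, 3}  B4 = {2, 3}  B5 = {2, 9}  B6 = {5, 9}  B7 = {5, 10}  B8 = {6, 10}  B9 = {6, 8}
Tree: B1–B2, B2–B3, B3–B4, B4–B5, B5–B6, B6–B7, B7–B8, B8–B9
The largest bag has 2 vertices, giving width 1; this decomposition certifies tw(G) ≤ 1. G has an edge, so its treewidth is at least 1. The upper and lower bounds meet at 1, so that is the treewidth.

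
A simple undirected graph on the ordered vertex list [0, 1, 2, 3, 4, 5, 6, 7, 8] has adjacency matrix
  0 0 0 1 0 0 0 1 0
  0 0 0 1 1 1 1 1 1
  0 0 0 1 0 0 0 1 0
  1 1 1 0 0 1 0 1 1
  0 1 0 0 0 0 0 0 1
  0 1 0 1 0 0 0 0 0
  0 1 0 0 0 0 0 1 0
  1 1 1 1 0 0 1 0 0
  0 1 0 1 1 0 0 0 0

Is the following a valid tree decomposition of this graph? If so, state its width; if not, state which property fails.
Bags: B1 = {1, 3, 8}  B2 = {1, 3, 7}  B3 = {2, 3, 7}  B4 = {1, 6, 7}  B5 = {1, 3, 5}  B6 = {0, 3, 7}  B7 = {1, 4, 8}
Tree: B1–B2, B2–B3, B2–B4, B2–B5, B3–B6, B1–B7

Yes; width 2.

Every vertex of G appears in some bag (union = {0, 1, 2, 3, 4, 5, 6, 7, 8}); every edge is covered by a bag; and for each vertex v the set of bags containing v is connected in the bag tree. The decomposition is therefore valid. The largest bag has 3 vertices, so the width is 2.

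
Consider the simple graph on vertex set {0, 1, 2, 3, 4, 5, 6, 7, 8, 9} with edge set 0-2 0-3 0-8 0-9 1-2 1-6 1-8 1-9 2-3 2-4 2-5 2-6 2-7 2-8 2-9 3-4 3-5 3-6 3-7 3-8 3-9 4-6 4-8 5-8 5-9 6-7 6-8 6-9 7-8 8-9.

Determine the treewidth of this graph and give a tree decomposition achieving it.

Each bag holds 5 vertices, so the decomposition has width 4, which upper-bounds the treewidth. For the lower bound, the 5 vertices {1, 2, 6, 8, 9} are pairwise adjacent, and any tree decomposition puts a clique entirely inside one bag — forcing width ≥ 4. Combining the bounds, tw(G) = 4.

Treewidth 4.
One optimal decomposition is:
Bags: B1 = {2, 3, 6, 7, 8}  B2 = {2, 3, 6, 8, 9}  B3 = {2, 3, 5, 8, 9}  B4 = {1, 2, 6, 8, 9}  B5 = {2, 3, 4, 6, 8}  B6 = {0, 2, 3, 8, 9}
Tree: B1–B2, B2–B3, B2–B4, B2–B5, B2–B6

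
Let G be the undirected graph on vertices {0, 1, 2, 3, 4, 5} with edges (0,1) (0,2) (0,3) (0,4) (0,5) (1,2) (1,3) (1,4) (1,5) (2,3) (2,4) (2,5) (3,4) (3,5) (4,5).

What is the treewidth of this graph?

A width-5 tree decomposition is:
Bags: B1 = {0, 1, 2, 3, 4, 5}
Tree: (single bag)
A single bag containing all 6 vertices is trivially a valid decomposition of width 5. For the lower bound, the 6 vertices {0, 1, 2, 3, 4, 5} are pairwise adjacent, and any tree decomposition puts a clique entirely inside one bag — forcing width ≥ 5. The upper and lower bounds meet at 5, so that is the treewidth.

5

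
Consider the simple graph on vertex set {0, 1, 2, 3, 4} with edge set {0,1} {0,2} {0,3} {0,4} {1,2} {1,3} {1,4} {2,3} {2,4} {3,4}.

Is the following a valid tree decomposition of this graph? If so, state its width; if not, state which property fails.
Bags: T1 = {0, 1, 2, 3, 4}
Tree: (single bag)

Yes; width 4.

Vertex coverage: the bags together contain {0, 1, 2, 3, 4}, the full vertex set. Edge coverage: each edge of G has both endpoints in at least one bag. Running intersection: for every vertex, the bags containing it form a connected subtree. All three properties hold, so this is a valid tree decomposition of width max|bag| − 1 = 4, and hence tw(G) ≤ 4.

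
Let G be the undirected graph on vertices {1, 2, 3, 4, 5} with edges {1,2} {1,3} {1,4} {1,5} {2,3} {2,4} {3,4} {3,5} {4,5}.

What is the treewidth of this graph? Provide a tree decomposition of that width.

The largest bag has 4 vertices, giving width 3; this decomposition certifies tw(G) ≤ 3. Conversely, {1, 2, 3, 4} is a clique of size 4, and the vertices of any clique must share a bag in every tree decomposition; so some bag has ≥ 4 vertices and tw(G) ≥ 3. Therefore the treewidth is 3.

Treewidth 3.
One such decomposition:
Bags: B1 = {1, 3, 4, 5}  B2 = {1, 2, 3, 4}
Tree: B1–B2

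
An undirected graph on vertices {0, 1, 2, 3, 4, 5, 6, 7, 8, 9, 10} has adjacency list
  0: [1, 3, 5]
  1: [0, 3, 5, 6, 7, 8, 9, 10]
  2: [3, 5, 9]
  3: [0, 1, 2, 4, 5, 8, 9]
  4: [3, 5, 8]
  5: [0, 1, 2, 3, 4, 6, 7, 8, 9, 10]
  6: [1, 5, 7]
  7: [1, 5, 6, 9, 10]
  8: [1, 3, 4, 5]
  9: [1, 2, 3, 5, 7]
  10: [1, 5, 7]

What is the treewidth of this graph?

3

A width-3 tree decomposition is:
Bags: B1 = {1, 5, 7, 10}  B2 = {1, 5, 7, 9}  B3 = {1, 3, 5, 9}  B4 = {0, 1, 3, 5}  B5 = {1, 3, 5, 8}  B6 = {1, 5, 6, 7}  B7 = {2, 3, 5, 9}  B8 = {3, 4, 5, 8}
Tree: B1–B2, B2–B3, B3–B4, B3–B5, B1–B6, B3–B7, B5–B8
Every bag has size at most 4, so the width is 4 − 1 = 3 and tw(G) ≤ 3. Conversely, {1, 5, 7, 10} is a clique of size 4, and the vertices of any clique must share a bag in every tree decomposition; so some bag has ≥ 4 vertices and tw(G) ≥ 3. Combining the bounds, tw(G) = 3.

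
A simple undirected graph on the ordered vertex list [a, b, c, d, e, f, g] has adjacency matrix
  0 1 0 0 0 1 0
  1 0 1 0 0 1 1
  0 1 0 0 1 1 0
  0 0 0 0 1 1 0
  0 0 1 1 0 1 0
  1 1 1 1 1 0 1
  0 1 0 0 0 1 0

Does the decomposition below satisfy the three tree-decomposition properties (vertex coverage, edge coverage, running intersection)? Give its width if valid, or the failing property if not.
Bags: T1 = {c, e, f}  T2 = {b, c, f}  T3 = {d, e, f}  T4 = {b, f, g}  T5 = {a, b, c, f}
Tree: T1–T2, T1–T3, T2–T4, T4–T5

No — bags containing vertex c are not connected in the tree.

A tree decomposition must satisfy three properties: every vertex lies in some bag; for every edge, both endpoints lie together in some bag; and for every vertex, the bags containing it form a connected subtree. Here bags containing vertex c are not connected in the tree, so the decomposition is invalid.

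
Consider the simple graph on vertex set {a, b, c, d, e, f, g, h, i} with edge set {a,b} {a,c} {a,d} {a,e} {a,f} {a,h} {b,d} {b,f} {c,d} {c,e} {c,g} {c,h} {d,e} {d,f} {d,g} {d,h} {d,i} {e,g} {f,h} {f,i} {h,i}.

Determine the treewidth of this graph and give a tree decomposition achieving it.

Treewidth 3.
One such decomposition:
Bags: B1 = {a, c, d, h}  B2 = {a, d, f, h}  B3 = {a, c, d, e}  B4 = {d, f, h, i}  B5 = {a, b, d, f}  B6 = {c, d, e, g}
Tree: B1–B2, B1–B3, B2–B4, B2–B5, B3–B6

Each bag holds 4 vertices, so the decomposition has width 3, which upper-bounds the treewidth. Conversely, {c, d, e, g} is a clique of size 4, and the vertices of any clique must share a bag in every tree decomposition; so some bag has ≥ 4 vertices and tw(G) ≥ 3. Hence tw(G) = 3 exactly.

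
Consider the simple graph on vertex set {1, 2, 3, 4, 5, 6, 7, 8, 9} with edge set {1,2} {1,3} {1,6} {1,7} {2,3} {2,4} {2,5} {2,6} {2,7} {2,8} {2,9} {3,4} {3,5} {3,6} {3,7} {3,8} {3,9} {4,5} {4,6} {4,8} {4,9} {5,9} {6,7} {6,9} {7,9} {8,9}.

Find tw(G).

A width-4 tree decomposition is:
Bags: B1 = {2, 3, 6, 7, 9}  B2 = {1, 2, 3, 6, 7}  B3 = {2, 3, 4, 6, 9}  B4 = {2, 3, 4, 5, 9}  B5 = {2, 3, 4, 8, 9}
Tree: B1–B2, B1–B3, B3–B4, B3–B5
The largest bag has 5 vertices, giving width 4; this decomposition certifies tw(G) ≤ 4. On the other hand G contains the 5-clique {1, 2, 3, 6, 7}. A clique must lie in a single bag of any decomposition, so no decomposition can have width below 4. Combining the bounds, tw(G) = 4.

4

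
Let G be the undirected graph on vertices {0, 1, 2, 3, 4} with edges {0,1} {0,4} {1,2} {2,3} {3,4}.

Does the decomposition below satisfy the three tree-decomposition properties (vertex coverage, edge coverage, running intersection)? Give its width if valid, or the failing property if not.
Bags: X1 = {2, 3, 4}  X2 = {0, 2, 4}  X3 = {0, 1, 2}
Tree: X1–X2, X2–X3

Checking the three conditions: (i) the bags cover all of {0, 1, 2, 3, 4}; (ii) for each edge, some bag contains both endpoints; (iii) the bags containing any fixed vertex form a subtree. All hold, so the decomposition is valid with width 3 − 1 = 2.

Yes; width 2.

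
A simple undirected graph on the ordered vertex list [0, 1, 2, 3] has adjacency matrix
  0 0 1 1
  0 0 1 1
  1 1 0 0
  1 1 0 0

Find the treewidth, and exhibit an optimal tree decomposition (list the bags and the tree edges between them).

The largest bag has 3 vertices, giving width 2; this decomposition certifies tw(G) ≤ 2. For the lower bound, G contains the cycle 1–3–0–2–1, so G is not a forest; only forests have treewidth ≤ 1, hence tw(G) ≥ 2. Therefore the treewidth is 2.

Treewidth 2.
One such decomposition:
Bags: B1 = {0, 1, 3}  B2 = {0, 1, 2}
Tree: B1–B2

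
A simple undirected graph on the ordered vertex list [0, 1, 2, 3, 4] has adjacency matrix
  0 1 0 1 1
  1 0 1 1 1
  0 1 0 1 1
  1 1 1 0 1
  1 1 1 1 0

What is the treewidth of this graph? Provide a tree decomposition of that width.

Treewidth 3.
Bags: B1 = {1, 2, 3, 4}  B2 = {0, 1, 3, 4}
Tree: B1–B2

Each bag holds 4 vertices, so the decomposition has width 3, which upper-bounds the treewidth. For the lower bound, the 4 vertices {0, 1, 3, 4} are pairwise adjacent, and any tree decomposition puts a clique entirely inside one bag — forcing width ≥ 3. Combining the bounds, tw(G) = 3.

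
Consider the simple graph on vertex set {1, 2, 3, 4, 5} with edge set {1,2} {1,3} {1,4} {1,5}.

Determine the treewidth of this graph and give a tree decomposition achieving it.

Each bag holds 2 vertices, so the decomposition has width 1, which upper-bounds the treewidth. Any graph with an edge has treewidth ≥ 1, and G has the edge 1–4. Combining the bounds, tw(G) = 1.

Treewidth 1.
One optimal decomposition is:
Bags: B1 = {1, 4}  B2 = {1, 5}  B3 = {1, 2}  B4 = {1, 3}
Tree: B1–B2, B2–B3, B2–B4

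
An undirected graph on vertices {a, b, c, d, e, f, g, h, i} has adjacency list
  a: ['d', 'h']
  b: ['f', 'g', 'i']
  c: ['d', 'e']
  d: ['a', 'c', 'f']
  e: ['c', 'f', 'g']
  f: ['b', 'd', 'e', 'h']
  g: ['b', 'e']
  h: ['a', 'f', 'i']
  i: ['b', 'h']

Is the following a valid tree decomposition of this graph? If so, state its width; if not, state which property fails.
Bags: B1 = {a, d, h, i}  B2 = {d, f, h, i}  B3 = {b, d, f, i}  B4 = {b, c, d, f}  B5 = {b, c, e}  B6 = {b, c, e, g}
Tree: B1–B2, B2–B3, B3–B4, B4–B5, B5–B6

A tree decomposition must satisfy three properties: every vertex lies in some bag; for every edge, both endpoints lie together in some bag; and for every vertex, the bags containing it form a connected subtree. Here edge (f,e) lies in no bag, so the decomposition is invalid.

No — edge (f,e) lies in no bag.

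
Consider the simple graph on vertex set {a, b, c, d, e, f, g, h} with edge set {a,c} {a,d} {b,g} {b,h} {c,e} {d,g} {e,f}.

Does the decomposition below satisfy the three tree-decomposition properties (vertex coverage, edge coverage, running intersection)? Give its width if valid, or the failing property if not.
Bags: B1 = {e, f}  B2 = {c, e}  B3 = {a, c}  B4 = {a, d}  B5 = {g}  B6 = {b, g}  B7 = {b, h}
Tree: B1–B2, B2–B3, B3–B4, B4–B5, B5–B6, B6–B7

A tree decomposition must satisfy three properties: every vertex lies in some bag; for every edge, both endpoints lie together in some bag; and for every vertex, the bags containing it form a connected subtree. Here edge (d,g) lies in no bag, so the decomposition is invalid.

No — edge (d,g) lies in no bag.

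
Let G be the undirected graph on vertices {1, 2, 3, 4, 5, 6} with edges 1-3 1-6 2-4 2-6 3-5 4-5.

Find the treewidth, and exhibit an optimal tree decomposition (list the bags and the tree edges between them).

Treewidth 2.
One such decomposition:
Bags: B1 = {2, 4, 6}  B2 = {4, 5, 6}  B3 = {3, 5, 6}  B4 = {1, 3, 6}
Tree: B1–B2, B2–B3, B3–B4

Every bag has size at most 3, so the width is 3 − 1 = 2 and tw(G) ≤ 2. The edges 6–2–4–5–3–1–6 form a cycle, so G is not a tree and its treewidth is at least 2. Combining the bounds, tw(G) = 2.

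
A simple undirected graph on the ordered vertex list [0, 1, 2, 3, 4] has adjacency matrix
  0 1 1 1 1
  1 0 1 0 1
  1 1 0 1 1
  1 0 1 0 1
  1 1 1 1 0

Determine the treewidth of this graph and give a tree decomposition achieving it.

The largest bag has 4 vertices, giving width 3; this decomposition certifies tw(G) ≤ 3. For the lower bound, the 4 vertices {0, 1, 2, 4} are pairwise adjacent, and any tree decomposition puts a clique entirely inside one bag — forcing width ≥ 3. Combining the bounds, tw(G) = 3.

Treewidth 3.
One optimal decomposition is:
Bags: B1 = {0, 2, 3, 4}  B2 = {0, 1, 2, 4}
Tree: B1–B2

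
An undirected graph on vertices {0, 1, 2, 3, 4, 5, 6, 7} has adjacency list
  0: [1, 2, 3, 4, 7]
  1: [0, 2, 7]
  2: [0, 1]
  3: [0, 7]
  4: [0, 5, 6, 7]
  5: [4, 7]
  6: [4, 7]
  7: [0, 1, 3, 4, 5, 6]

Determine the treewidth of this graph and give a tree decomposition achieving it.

Every bag has size at most 3, so the width is 3 − 1 = 2 and tw(G) ≤ 2. For the lower bound, the 3 vertices {0, 1, 2} are pairwise adjacent, and any tree decomposition puts a clique entirely inside one bag — forcing width ≥ 2. Therefore the treewidth is 2.

Treewidth 2.
One optimal decomposition is:
Bags: B1 = {0, 1, 7}  B2 = {0, 4, 7}  B3 = {0, 3, 7}  B4 = {4, 5, 7}  B5 = {4, 6, 7}  B6 = {0, 1, 2}
Tree: B1–B2, B1–B3, B2–B4, B2–B5, B1–B6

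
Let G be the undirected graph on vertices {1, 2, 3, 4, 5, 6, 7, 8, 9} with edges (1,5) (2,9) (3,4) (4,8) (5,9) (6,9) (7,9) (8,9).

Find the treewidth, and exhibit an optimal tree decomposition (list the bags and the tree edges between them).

Every bag has size at most 2, so the width is 2 − 1 = 1 and tw(G) ≤ 1. Any graph with an edge has treewidth ≥ 1, and G has the edge 8–9. The upper and lower bounds meet at 1, so that is the treewidth.

Treewidth 1.
Bags: B1 = {8, 9}  B2 = {7, 9}  B3 = {5, 9}  B4 = {4, 8}  B5 = {3, 4}  B6 = {2, 9}  B7 = {1, 5}  B8 = {6, 9}
Tree: B1–B2, B2–B3, B1–B4, B4–B5, B3–B6, B3–B7, B1–B8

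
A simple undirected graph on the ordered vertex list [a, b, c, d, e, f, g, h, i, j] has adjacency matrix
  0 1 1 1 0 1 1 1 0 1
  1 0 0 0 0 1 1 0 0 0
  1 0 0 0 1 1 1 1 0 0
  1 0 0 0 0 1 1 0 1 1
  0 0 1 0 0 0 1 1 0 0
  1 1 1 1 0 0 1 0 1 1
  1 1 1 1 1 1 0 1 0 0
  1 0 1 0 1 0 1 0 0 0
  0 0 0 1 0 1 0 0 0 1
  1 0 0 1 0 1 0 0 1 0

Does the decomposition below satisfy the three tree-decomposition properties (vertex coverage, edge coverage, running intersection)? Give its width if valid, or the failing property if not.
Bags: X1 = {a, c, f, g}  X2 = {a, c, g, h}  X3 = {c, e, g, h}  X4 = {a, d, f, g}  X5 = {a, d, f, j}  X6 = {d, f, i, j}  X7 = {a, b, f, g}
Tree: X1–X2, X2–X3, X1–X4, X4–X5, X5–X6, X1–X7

Checking the three conditions: (i) the bags cover all of {a, b, c, d, e, f, g, h, i, j}; (ii) for each edge, some bag contains both endpoints; (iii) the bags containing any fixed vertex form a subtree. All hold, so the decomposition is valid with width 4 − 1 = 3.

Yes; width 3.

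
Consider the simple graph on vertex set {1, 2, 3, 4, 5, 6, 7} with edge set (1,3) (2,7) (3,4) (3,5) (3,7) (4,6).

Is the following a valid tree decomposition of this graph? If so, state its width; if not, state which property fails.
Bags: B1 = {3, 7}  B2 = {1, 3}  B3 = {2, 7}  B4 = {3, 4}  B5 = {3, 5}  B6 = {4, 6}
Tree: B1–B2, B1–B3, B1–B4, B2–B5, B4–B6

Checking the three conditions: (i) the bags cover all of {1, 2, 3, 4, 5, 6, 7}; (ii) for each edge, some bag contains both endpoints; (iii) the bags containing any fixed vertex form a subtree. All hold, so the decomposition is valid with width 2 − 1 = 1.

Yes; width 1.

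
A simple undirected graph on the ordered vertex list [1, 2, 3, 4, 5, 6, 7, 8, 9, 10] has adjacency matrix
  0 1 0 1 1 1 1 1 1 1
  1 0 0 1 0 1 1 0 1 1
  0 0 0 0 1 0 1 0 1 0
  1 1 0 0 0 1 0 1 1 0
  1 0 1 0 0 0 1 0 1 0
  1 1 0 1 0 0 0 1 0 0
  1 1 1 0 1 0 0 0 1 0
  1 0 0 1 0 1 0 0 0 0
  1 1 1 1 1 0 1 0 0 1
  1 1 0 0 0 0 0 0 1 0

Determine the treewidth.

A width-3 tree decomposition is:
Bags: B1 = {1, 2, 7, 9}  B2 = {1, 2, 9, 10}  B3 = {1, 5, 7, 9}  B4 = {3, 5, 7, 9}  B5 = {1, 2, 4, 9}  B6 = {1, 2, 4, 6}  B7 = {1, 4, 6, 8}
Tree: B1–B2, B1–B3, B3–B4, B1–B5, B5–B6, B6–B7
The largest bag has 4 vertices, giving width 3; this decomposition certifies tw(G) ≤ 3. On the other hand G contains the 4-clique {1, 4, 6, 8}. A clique must lie in a single bag of any decomposition, so no decomposition can have width below 3. Combining the bounds, tw(G) = 3.

3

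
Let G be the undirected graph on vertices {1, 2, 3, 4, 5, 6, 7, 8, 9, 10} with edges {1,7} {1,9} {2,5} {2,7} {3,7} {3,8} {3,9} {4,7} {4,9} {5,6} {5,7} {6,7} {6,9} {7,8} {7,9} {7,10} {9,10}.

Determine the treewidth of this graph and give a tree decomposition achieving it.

Treewidth 2.
One optimal decomposition is:
Bags: B1 = {3, 7, 9}  B2 = {1, 7, 9}  B3 = {6, 7, 9}  B4 = {7, 9, 10}  B5 = {5, 6, 7}  B6 = {2, 5, 7}  B7 = {4, 7, 9}  B8 = {3, 7, 8}
Tree: B1–B2, B1–B3, B3–B4, B3–B5, B5–B6, B4–B7, B1–B8

Every bag has size at most 3, so the width is 3 − 1 = 2 and tw(G) ≤ 2. Conversely, {3, 7, 8} is a clique of size 3, and the vertices of any clique must share a bag in every tree decomposition; so some bag has ≥ 3 vertices and tw(G) ≥ 2. Hence tw(G) = 2 exactly.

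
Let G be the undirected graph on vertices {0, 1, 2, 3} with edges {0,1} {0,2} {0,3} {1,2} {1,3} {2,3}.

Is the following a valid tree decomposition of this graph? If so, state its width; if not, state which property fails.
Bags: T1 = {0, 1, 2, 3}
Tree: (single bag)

Yes; width 3.

Vertex coverage: the bags together contain {0, 1, 2, 3}, the full vertex set. Edge coverage: each edge of G has both endpoints in at least one bag. Running intersection: for every vertex, the bags containing it form a connected subtree. All three properties hold, so this is a valid tree decomposition of width max|bag| − 1 = 3, and hence tw(G) ≤ 3.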